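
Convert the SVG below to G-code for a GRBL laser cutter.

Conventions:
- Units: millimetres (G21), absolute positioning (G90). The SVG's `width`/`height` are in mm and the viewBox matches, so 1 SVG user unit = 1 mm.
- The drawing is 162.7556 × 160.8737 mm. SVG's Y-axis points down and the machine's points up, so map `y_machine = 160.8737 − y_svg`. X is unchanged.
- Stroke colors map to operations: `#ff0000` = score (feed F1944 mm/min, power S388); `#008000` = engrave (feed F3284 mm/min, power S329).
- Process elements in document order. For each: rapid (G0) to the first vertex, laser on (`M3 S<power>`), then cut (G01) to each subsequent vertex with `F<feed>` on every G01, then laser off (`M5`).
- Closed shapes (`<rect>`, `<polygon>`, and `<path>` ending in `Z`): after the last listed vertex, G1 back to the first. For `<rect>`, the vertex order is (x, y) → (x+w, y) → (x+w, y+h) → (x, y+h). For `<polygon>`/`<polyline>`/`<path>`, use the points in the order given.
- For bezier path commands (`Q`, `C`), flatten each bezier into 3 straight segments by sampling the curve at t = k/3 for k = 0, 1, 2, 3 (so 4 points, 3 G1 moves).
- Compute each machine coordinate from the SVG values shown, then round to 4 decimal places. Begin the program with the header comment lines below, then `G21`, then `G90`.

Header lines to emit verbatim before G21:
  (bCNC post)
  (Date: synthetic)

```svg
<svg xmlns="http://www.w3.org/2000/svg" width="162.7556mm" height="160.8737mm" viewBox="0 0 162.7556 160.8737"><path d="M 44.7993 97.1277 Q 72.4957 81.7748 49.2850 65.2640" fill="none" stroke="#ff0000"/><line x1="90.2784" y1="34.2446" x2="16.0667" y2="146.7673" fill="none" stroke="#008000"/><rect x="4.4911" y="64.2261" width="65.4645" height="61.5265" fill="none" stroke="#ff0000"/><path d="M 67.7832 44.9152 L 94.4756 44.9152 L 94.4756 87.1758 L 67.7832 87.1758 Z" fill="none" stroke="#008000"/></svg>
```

(bCNC post)
(Date: synthetic)
G21
G90
G0 X44.7993 Y63.7460
M3 S388
G01 X57.6072 Y74.1099 F1944
G01 X59.1025 Y84.7312 F1944
G01 X49.2850 Y95.6097 F1944
M5
G0 X90.2784 Y126.6291
M3 S329
G01 X16.0667 Y14.1064 F3284
M5
G0 X4.4911 Y96.6476
M3 S388
G01 X69.9556 Y96.6476 F1944
G01 X69.9556 Y35.1211 F1944
G01 X4.4911 Y35.1211 F1944
G01 X4.4911 Y96.6476 F1944
M5
G0 X67.7832 Y115.9585
M3 S329
G01 X94.4756 Y115.9585 F3284
G01 X94.4756 Y73.6979 F3284
G01 X67.7832 Y73.6979 F3284
G01 X67.7832 Y115.9585 F3284
M5

viewBox `0 0 162.7556 160.8737` with mm width/height → 1 unit = 1 mm. Flip: y_m = 160.8737 − y_svg.

**Shape 1** — `<path>` quadratic bezier, stroke `#ff0000` → score (S388, F1944). Control points (SVG): P0=(44.7993,97.1277), P1=(72.4957,81.7748), P2=(49.2850,65.2640); sampled at t=k/3. Machine vertices: (44.7993,63.7460) → (57.6072,74.1099) → (59.1025,84.7312) → (49.2850,95.6097). Open path.

**Shape 2** — `<line>` line segment, stroke `#008000` → engrave (S329, F3284). Machine vertices: (90.2784,126.6291) → (16.0667,14.1064). Open path.

**Shape 3** — `<rect>` rectangle, stroke `#ff0000` → score (S388, F1944). Machine vertices: (4.4911,96.6476) → (69.9556,96.6476) → (69.9556,35.1211) → (4.4911,35.1211) → (4.4911,96.6476). Closed: final G1 returns to the first vertex.

**Shape 4** — `<path>` rectangle, stroke `#008000` → engrave (S329, F3284). Machine vertices: (67.7832,115.9585) → (94.4756,115.9585) → (94.4756,73.6979) → (67.7832,73.6979) → (67.7832,115.9585). Closed: final G1 returns to the first vertex.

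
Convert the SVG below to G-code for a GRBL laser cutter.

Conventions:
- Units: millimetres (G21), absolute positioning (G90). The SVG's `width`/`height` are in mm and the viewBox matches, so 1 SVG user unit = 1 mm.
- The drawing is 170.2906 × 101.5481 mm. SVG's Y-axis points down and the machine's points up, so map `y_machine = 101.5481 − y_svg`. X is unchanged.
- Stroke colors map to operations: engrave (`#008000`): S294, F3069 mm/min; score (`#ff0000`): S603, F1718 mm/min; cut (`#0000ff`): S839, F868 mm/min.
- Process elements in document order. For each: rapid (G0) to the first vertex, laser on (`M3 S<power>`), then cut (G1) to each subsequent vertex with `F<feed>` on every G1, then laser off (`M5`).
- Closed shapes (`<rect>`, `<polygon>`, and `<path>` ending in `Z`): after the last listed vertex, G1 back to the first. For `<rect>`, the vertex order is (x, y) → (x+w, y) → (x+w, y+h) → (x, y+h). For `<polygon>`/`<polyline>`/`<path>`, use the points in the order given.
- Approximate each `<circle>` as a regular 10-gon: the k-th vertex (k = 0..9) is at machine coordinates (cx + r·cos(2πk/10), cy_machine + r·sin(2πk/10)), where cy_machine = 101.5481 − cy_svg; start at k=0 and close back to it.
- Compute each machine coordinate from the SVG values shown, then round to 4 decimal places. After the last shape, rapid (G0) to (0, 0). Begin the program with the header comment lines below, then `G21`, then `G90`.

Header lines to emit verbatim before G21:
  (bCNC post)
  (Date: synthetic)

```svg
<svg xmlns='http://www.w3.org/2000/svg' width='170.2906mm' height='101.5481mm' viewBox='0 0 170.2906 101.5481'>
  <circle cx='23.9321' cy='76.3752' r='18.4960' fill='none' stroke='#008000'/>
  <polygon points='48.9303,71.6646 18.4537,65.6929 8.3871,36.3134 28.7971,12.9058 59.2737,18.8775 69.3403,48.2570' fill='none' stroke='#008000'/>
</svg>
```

(bCNC post)
(Date: synthetic)
G21
G90
G0 X42.4281 Y25.1729
M3 S294
G1 X38.8957 Y36.0446 F3069
G1 X29.6477 Y42.7636 F3069
G1 X18.2165 Y42.7636 F3069
G1 X8.9685 Y36.0446 F3069
G1 X5.4361 Y25.1729 F3069
G1 X8.9685 Y14.3012 F3069
G1 X18.2165 Y7.5822 F3069
G1 X29.6477 Y7.5822 F3069
G1 X38.8957 Y14.3012 F3069
G1 X42.4281 Y25.1729 F3069
M5
G0 X48.9303 Y29.8835
M3 S294
G1 X18.4537 Y35.8552 F3069
G1 X8.3871 Y65.2347 F3069
G1 X28.7971 Y88.6423 F3069
G1 X59.2737 Y82.6706 F3069
G1 X69.3403 Y53.2911 F3069
G1 X48.9303 Y29.8835 F3069
M5
G0 X0.0000 Y0.0000

Since the viewBox matches the mm dimensions, user units are millimetres directly. The only transform is the Y-flip y_m = 101.5481 − y_svg.

Shape 1 is a circle drawn with `<circle>`. Its stroke #008000 means engrave at S294, F3069. After flipping Y the toolpath is (42.4281,25.1729) → (38.8957,36.0446) → (29.6477,42.7636) → (18.2165,42.7636) → (8.9685,36.0446) → (5.4361,25.1729) → (8.9685,14.3012) → (18.2165,7.5822) → (29.6477,7.5822) → (38.8957,14.3012) → (42.4281,25.1729), returning to the start.

Shape 2 is a regular polygon drawn with `<polygon>`. Its stroke #008000 means engrave at S294, F3069. After flipping Y the toolpath is (48.9303,29.8835) → (18.4537,35.8552) → (8.3871,65.2347) → (28.7971,88.6423) → (59.2737,82.6706) → (69.3403,53.2911) → (48.9303,29.8835), returning to the start.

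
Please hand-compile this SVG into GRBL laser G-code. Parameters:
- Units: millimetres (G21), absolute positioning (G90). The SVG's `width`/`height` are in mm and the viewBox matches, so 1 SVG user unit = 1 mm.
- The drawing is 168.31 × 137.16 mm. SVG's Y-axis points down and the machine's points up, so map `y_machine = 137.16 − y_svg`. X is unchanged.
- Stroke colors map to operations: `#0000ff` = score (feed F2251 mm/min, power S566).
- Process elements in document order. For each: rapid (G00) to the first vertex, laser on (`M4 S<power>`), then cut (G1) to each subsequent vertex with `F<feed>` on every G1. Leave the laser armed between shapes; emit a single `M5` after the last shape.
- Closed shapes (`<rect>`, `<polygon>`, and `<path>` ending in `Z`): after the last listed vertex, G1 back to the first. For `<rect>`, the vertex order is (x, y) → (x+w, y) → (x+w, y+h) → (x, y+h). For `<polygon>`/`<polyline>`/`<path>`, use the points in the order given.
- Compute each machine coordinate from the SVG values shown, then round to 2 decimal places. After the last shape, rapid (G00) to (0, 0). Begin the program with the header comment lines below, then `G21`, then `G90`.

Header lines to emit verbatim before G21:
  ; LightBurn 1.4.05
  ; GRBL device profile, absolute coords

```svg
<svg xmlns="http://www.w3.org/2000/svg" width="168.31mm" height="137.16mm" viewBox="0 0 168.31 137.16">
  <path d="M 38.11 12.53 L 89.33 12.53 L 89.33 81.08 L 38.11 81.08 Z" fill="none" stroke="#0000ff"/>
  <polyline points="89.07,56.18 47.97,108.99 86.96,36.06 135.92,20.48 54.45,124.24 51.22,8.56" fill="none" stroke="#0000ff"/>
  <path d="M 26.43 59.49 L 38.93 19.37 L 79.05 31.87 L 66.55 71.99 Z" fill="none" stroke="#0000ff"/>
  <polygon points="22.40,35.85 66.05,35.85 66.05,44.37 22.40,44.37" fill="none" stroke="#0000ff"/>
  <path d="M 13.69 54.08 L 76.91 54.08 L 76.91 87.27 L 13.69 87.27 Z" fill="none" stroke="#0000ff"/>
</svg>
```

; LightBurn 1.4.05
; GRBL device profile, absolute coords
G21
G90
G00 X38.11 Y124.63
M4 S566
G1 X89.33 Y124.63 F2251
G1 X89.33 Y56.08 F2251
G1 X38.11 Y56.08 F2251
G1 X38.11 Y124.63 F2251
G00 X89.07 Y80.98
M4 S566
G1 X47.97 Y28.17 F2251
G1 X86.96 Y101.10 F2251
G1 X135.92 Y116.68 F2251
G1 X54.45 Y12.92 F2251
G1 X51.22 Y128.60 F2251
G00 X26.43 Y77.67
M4 S566
G1 X38.93 Y117.79 F2251
G1 X79.05 Y105.29 F2251
G1 X66.55 Y65.17 F2251
G1 X26.43 Y77.67 F2251
G00 X22.40 Y101.31
M4 S566
G1 X66.05 Y101.31 F2251
G1 X66.05 Y92.79 F2251
G1 X22.40 Y92.79 F2251
G1 X22.40 Y101.31 F2251
G00 X13.69 Y83.08
M4 S566
G1 X76.91 Y83.08 F2251
G1 X76.91 Y49.89 F2251
G1 X13.69 Y49.89 F2251
G1 X13.69 Y83.08 F2251
M5
G00 X0.00 Y0.00

1 u = 1 mm; y_m = 137.16 − y.

[1] `<path>` rectangle, #0000ff→score S566 F2251: (38.11,124.63) → (89.33,124.63) → (89.33,56.08) → (38.11,56.08) → (38.11,124.63) (closed)

[2] `<polyline>` open polyline, #0000ff→score S566 F2251: (89.07,80.98) → (47.97,28.17) → (86.96,101.10) → (135.92,116.68) → (54.45,12.92) → (51.22,128.60)

[3] `<path>` regular polygon, #0000ff→score S566 F2251: (26.43,77.67) → (38.93,117.79) → (79.05,105.29) → (66.55,65.17) → (26.43,77.67) (closed)

[4] `<polygon>` rectangle, #0000ff→score S566 F2251: (22.40,101.31) → (66.05,101.31) → (66.05,92.79) → (22.40,92.79) → (22.40,101.31) (closed)

[5] `<path>` rectangle, #0000ff→score S566 F2251: (13.69,83.08) → (76.91,83.08) → (76.91,49.89) → (13.69,49.89) → (13.69,83.08) (closed)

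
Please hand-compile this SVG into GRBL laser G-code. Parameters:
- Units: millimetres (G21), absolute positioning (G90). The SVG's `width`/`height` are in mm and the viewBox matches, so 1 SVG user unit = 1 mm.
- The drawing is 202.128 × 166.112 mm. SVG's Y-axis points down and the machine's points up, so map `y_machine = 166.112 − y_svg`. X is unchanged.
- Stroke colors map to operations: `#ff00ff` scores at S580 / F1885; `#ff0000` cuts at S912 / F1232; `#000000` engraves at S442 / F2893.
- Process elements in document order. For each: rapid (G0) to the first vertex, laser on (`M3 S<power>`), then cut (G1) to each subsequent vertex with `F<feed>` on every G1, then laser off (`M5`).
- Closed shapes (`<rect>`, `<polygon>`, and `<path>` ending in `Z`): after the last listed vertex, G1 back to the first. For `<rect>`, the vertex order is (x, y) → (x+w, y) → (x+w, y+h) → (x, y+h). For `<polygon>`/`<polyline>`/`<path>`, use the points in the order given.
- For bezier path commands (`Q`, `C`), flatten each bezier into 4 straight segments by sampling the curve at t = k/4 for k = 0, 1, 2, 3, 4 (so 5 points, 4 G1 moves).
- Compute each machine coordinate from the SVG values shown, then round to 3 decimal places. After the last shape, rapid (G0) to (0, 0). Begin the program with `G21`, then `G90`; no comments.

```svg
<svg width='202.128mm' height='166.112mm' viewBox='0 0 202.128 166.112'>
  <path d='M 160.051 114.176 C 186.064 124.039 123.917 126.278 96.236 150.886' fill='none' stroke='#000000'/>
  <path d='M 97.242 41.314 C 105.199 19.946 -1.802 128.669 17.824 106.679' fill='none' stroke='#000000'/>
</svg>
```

G21
G90
G0 X160.051 Y51.936
M3 S442
G1 X164.947 Y45.500 F2893
G1 X148.279 Y39.110 F2893
G1 X121.543 Y29.956 F2893
G1 X96.236 Y15.226 F2893
M5
G0 X97.242 Y124.798
M3 S442
G1 X85.430 Y120.507 F2893
G1 X53.157 Y91.882 F2893
G1 X23.072 Y63.374 F2893
G1 X17.824 Y59.433 F2893
M5
G0 X0.000 Y0.000

viewBox `0 0 202.128 166.112` with mm width/height → 1 unit = 1 mm. Flip: y_m = 166.112 − y_svg.

**Shape 1** — `<path>` cubic bezier, stroke `#000000` → engrave (S442, F2893). Control points (SVG): P0=(160.051,114.176), P1=(186.064,124.039), P2=(123.917,126.278), P3=(96.236,150.886); sampled at t=k/4. Machine vertices: (160.051,51.936) → (164.947,45.500) → (148.279,39.110) → (121.543,29.956) → (96.236,15.226). Open path.

**Shape 2** — `<path>` cubic bezier, stroke `#000000` → engrave (S442, F2893). Control points (SVG): P0=(97.242,41.314), P1=(105.199,19.946), P2=(-1.802,128.669), P3=(17.824,106.679); sampled at t=k/4. Machine vertices: (97.242,124.798) → (85.430,120.507) → (53.157,91.882) → (23.072,63.374) → (17.824,59.433). Open path.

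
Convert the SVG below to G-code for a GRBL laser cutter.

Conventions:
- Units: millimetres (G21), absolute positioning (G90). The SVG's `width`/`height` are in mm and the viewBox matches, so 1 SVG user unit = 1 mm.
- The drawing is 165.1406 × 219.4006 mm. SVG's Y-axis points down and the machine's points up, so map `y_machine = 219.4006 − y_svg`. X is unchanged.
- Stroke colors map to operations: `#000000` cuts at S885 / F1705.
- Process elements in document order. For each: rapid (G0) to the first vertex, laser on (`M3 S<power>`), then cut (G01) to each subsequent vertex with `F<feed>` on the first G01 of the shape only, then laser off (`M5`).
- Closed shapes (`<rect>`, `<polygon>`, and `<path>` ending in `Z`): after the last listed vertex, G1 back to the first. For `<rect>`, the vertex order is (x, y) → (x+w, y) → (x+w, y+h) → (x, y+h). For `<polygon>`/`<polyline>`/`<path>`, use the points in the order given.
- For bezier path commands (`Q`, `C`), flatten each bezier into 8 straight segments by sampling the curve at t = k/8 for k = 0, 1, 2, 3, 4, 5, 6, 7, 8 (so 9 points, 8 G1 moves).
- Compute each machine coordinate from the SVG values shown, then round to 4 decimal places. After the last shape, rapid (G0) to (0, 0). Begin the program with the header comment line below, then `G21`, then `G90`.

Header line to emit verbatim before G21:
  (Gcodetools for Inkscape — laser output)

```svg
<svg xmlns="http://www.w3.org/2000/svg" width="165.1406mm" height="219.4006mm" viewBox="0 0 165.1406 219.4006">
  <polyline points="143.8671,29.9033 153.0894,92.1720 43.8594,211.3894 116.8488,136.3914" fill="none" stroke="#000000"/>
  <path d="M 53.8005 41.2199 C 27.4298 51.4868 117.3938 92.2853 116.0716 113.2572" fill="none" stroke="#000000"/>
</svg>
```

1 u = 1 mm; y_m = 219.4006 − y.

[1] `<polyline>` open polyline, #000000→cut S885 F1705: (143.8671,189.4973) → (153.0894,127.2286) → (43.8594,8.0112) → (116.8488,83.0092)

[2] `<path>` cubic bezier, #000000→cut S885 F1705: (53.8005,178.1807) → (48.9592,172.9978) → (52.5912,165.5427) → (62.2634,156.4055) → (75.5429,146.1764) → (89.9965,135.4455) → (103.1912,124.8030) → (112.6939,114.8389) → (116.0716,106.1434)

(Gcodetools for Inkscape — laser output)
G21
G90
G0 X143.8671 Y189.4973
M3 S885
G01 X153.0894 Y127.2286 F1705
G01 X43.8594 Y8.0112
G01 X116.8488 Y83.0092
M5
G0 X53.8005 Y178.1807
M3 S885
G01 X48.9592 Y172.9978 F1705
G01 X52.5912 Y165.5427
G01 X62.2634 Y156.4055
G01 X75.5429 Y146.1764
G01 X89.9965 Y135.4455
G01 X103.1912 Y124.8030
G01 X112.6939 Y114.8389
G01 X116.0716 Y106.1434
M5
G0 X0.0000 Y0.0000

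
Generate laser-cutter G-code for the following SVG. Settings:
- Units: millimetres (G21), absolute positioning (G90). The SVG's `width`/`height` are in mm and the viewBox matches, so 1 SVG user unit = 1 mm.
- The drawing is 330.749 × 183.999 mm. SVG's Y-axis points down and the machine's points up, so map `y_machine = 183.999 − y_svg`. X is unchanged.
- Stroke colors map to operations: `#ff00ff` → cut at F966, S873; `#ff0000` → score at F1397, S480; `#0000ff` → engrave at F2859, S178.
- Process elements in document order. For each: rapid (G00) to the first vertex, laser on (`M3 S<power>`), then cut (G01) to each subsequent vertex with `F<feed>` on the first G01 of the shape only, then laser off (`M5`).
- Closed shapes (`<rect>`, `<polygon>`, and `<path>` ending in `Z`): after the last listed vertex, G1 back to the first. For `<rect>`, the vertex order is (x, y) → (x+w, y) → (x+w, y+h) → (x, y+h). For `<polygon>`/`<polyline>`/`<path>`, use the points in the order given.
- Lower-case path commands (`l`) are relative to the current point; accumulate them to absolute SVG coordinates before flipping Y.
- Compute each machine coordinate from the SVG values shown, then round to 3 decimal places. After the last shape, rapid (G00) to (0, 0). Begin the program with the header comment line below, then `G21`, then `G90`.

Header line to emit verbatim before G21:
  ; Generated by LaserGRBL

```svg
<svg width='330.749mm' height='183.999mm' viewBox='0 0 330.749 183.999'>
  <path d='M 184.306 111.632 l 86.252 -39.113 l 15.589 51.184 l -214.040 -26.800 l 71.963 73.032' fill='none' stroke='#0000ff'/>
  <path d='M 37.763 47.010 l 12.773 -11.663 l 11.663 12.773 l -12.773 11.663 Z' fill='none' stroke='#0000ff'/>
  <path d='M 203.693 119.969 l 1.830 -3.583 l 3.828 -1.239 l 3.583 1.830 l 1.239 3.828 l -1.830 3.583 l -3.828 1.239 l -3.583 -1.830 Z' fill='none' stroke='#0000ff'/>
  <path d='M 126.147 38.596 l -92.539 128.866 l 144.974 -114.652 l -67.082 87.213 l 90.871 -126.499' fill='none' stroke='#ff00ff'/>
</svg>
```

; Generated by LaserGRBL
G21
G90
G00 X184.306 Y72.367
M3 S178
G01 X270.558 Y111.480 F2859
G01 X286.147 Y60.296
G01 X72.107 Y87.096
G01 X144.070 Y14.064
M5
G00 X37.763 Y136.989
M3 S178
G01 X50.536 Y148.652 F2859
G01 X62.199 Y135.879
G01 X49.426 Y124.216
G01 X37.763 Y136.989
M5
G00 X203.693 Y64.030
M3 S178
G01 X205.523 Y67.613 F2859
G01 X209.351 Y68.852
G01 X212.934 Y67.022
G01 X214.173 Y63.194
G01 X212.343 Y59.611
G01 X208.515 Y58.372
G01 X204.932 Y60.202
G01 X203.693 Y64.030
M5
G00 X126.147 Y145.403
M3 S873
G01 X33.608 Y16.537 F966
G01 X178.582 Y131.189
G01 X111.500 Y43.976
G01 X202.371 Y170.475
M5
G00 X0.000 Y0.000

1 u = 1 mm; y_m = 183.999 − y.

[1] `<path>` open polyline, #0000ff→engrave S178 F2859: (184.306,72.367) → (270.558,111.480) → (286.147,60.296) → (72.107,87.096) → (144.070,14.064)

[2] `<path>` regular polygon, #0000ff→engrave S178 F2859: (37.763,136.989) → (50.536,148.652) → (62.199,135.879) → (49.426,124.216) → (37.763,136.989) (closed)

[3] `<path>` regular polygon, #0000ff→engrave S178 F2859: (203.693,64.030) → (205.523,67.613) → (209.351,68.852) → (212.934,67.022) → (214.173,63.194) → (212.343,59.611) → (208.515,58.372) → (204.932,60.202) → (203.693,64.030) (closed)

[4] `<path>` open polyline, #ff00ff→cut S873 F966: (126.147,145.403) → (33.608,16.537) → (178.582,131.189) → (111.500,43.976) → (202.371,170.475)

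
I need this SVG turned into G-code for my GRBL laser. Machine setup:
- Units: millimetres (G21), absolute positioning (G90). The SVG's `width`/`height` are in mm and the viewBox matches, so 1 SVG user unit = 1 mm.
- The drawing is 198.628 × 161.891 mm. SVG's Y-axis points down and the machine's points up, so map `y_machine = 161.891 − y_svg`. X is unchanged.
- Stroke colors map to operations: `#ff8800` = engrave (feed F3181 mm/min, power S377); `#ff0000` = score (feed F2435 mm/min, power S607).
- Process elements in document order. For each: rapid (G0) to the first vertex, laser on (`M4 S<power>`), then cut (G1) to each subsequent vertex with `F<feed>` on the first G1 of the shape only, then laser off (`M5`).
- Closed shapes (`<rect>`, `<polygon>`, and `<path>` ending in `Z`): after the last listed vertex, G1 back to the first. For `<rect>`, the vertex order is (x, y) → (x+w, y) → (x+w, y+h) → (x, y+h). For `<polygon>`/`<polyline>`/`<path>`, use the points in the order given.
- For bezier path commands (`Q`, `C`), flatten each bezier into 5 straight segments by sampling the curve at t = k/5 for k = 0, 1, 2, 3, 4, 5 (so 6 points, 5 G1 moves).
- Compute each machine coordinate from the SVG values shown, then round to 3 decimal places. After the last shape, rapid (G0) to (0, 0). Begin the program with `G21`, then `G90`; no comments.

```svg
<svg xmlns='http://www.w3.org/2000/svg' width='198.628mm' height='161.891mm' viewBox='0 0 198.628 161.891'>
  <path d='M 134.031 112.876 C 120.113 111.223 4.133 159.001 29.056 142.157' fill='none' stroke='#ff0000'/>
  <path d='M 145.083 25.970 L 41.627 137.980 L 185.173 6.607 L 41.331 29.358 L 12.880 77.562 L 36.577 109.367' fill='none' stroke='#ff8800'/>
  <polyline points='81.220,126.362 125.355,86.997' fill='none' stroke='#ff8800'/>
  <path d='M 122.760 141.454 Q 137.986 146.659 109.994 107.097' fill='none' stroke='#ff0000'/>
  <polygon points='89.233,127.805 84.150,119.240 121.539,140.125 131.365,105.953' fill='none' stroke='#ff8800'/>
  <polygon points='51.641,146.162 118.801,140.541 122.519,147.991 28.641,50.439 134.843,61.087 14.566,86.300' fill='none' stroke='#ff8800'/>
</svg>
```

G21
G90
G0 X134.031 Y49.015
M4 S607
G1 X115.376 Y44.988 F2435
G1 X83.889 Y34.571
G1 X51.232 Y23.240
G1 X29.067 Y16.470
G1 X29.056 Y19.734
M5
G0 X145.083 Y135.921
M4 S377
G1 X41.627 Y23.911 F3181
G1 X185.173 Y155.284
G1 X41.331 Y132.533
G1 X12.880 Y84.329
G1 X36.577 Y52.524
M5
G0 X81.220 Y35.529
M4 S377
G1 X125.355 Y74.894 F3181
M5
G0 X122.760 Y20.437
M4 S607
G1 X127.122 Y20.146 F2435
G1 X128.026 Y23.436
G1 X125.473 Y30.307
G1 X119.462 Y40.760
G1 X109.994 Y54.794
M5
G0 X89.233 Y34.086
M4 S377
G1 X84.150 Y42.651 F3181
G1 X121.539 Y21.766
G1 X131.365 Y55.938
G1 X89.233 Y34.086
M5
G0 X51.641 Y15.729
M4 S377
G1 X118.801 Y21.350 F3181
G1 X122.519 Y13.900
G1 X28.641 Y111.452
G1 X134.843 Y100.804
G1 X14.566 Y75.591
G1 X51.641 Y15.729
M5
G0 X0.000 Y0.000

Since the viewBox matches the mm dimensions, user units are millimetres directly. The only transform is the Y-flip y_m = 161.891 − y_svg.

Shape 1 is a cubic bezier drawn with `<path>`. Its stroke #ff0000 means score at S607, F2435. After flipping Y the toolpath is (134.031,49.015) → (115.376,44.988) → (83.889,34.571) → (51.232,23.240) → (29.067,16.470) → (29.056,19.734).

Shape 2 is a open polyline drawn with `<path>`. Its stroke #ff8800 means engrave at S377, F3181. After flipping Y the toolpath is (145.083,135.921) → (41.627,23.911) → (185.173,155.284) → (41.331,132.533) → (12.880,84.329) → (36.577,52.524).

Shape 3 is a line segment drawn with `<polyline>`. Its stroke #ff8800 means engrave at S377, F3181. After flipping Y the toolpath is (81.220,35.529) → (125.355,74.894).

Shape 4 is a quadratic bezier drawn with `<path>`. Its stroke #ff0000 means score at S607, F2435. After flipping Y the toolpath is (122.760,20.437) → (127.122,20.146) → (128.026,23.436) → (125.473,30.307) → (119.462,40.760) → (109.994,54.794).

Shape 5 is a closed polygon drawn with `<polygon>`. Its stroke #ff8800 means engrave at S377, F3181. After flipping Y the toolpath is (89.233,34.086) → (84.150,42.651) → (121.539,21.766) → (131.365,55.938) → (89.233,34.086), returning to the start.

Shape 6 is a closed polygon drawn with `<polygon>`. Its stroke #ff8800 means engrave at S377, F3181. After flipping Y the toolpath is (51.641,15.729) → (118.801,21.350) → (122.519,13.900) → (28.641,111.452) → (134.843,100.804) → (14.566,75.591) → (51.641,15.729), returning to the start.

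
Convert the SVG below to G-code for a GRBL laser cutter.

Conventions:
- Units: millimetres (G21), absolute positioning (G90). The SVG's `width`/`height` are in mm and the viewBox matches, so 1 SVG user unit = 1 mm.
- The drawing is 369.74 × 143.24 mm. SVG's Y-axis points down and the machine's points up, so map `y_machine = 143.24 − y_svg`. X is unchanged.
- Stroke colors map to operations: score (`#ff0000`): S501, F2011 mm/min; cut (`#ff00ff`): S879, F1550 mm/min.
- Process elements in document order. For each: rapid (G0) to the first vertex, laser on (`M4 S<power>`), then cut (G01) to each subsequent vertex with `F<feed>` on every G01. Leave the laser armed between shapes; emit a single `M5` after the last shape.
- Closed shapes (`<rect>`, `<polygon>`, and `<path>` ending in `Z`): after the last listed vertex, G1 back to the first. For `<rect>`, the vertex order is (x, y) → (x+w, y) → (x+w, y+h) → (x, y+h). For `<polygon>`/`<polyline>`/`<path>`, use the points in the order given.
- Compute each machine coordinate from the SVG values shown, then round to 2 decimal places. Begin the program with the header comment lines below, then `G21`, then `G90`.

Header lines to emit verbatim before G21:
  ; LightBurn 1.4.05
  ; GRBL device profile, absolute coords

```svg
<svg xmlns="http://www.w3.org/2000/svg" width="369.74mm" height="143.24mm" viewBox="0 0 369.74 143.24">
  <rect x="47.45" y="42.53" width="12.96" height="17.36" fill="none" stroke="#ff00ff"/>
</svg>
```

; LightBurn 1.4.05
; GRBL device profile, absolute coords
G21
G90
G0 X47.45 Y100.71
M4 S879
G01 X60.41 Y100.71 F1550
G01 X60.41 Y83.35 F1550
G01 X47.45 Y83.35 F1550
G01 X47.45 Y100.71 F1550
M5

1 u = 1 mm; y_m = 143.24 − y.

[1] `<rect>` rectangle, #ff00ff→cut S879 F1550: (47.45,100.71) → (60.41,100.71) → (60.41,83.35) → (47.45,83.35) → (47.45,100.71) (closed)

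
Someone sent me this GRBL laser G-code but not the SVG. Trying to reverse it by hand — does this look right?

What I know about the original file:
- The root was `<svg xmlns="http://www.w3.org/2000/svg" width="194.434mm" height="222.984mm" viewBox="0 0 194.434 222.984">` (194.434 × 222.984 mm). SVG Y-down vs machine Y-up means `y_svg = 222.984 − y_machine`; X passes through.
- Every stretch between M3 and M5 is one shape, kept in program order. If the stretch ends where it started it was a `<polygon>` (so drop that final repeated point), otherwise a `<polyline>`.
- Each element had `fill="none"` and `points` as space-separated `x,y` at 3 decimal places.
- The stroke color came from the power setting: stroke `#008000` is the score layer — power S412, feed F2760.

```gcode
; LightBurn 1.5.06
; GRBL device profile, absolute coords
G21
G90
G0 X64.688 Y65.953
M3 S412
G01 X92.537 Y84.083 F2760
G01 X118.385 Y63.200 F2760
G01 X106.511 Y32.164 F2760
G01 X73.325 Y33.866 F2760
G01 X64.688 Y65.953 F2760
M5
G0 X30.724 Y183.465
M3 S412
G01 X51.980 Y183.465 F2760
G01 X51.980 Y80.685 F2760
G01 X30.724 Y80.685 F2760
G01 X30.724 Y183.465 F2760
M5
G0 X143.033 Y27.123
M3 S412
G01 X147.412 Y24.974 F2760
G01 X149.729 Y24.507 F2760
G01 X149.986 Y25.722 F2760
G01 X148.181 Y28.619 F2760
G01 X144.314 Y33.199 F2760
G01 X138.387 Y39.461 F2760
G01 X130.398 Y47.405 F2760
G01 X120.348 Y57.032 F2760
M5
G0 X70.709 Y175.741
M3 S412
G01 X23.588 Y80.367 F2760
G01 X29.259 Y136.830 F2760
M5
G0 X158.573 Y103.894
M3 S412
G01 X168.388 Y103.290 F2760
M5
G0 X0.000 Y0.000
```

<svg xmlns="http://www.w3.org/2000/svg" width="194.434mm" height="222.984mm" viewBox="0 0 194.434 222.984">
  <polygon points="64.688,157.031 92.537,138.901 118.385,159.784 106.511,190.820 73.325,189.118" fill="none" stroke="#008000"/>
  <polygon points="30.724,39.519 51.980,39.519 51.980,142.299 30.724,142.299" fill="none" stroke="#008000"/>
  <polyline points="143.033,195.861 147.412,198.010 149.729,198.477 149.986,197.262 148.181,194.365 144.314,189.785 138.387,183.523 130.398,175.579 120.348,165.952" fill="none" stroke="#008000"/>
  <polyline points="70.709,47.243 23.588,142.617 29.259,86.154" fill="none" stroke="#008000"/>
  <polyline points="158.573,119.090 168.388,119.694" fill="none" stroke="#008000"/>
</svg>

Machine Y-up, SVG Y-down with viewBox height 222.984, so y_svg = 222.984 − y_machine; X carries over. Every run uses S412, so all elements get stroke `#008000` (score).

Run 1: The run returns to its start, so emit a `<polygon>` with points (Y-flipped): 64.688,157.031 92.537,138.901 118.385,159.784 106.511,190.820 73.325,189.118.

Run 2: The run returns to its start, so emit a `<polygon>` with points (Y-flipped): 30.724,39.519 51.980,39.519 51.980,142.299 30.724,142.299.

Run 3: The run is open, so emit a `<polyline>` with points (Y-flipped): 143.033,195.861 147.412,198.010 149.729,198.477 149.986,197.262 148.181,194.365 144.314,189.785 138.387,183.523 130.398,175.579 120.348,165.952.

Run 4: The run is open, so emit a `<polyline>` with points (Y-flipped): 70.709,47.243 23.588,142.617 29.259,86.154.

Run 5: The run is open, so emit a `<polyline>` with points (Y-flipped): 158.573,119.090 168.388,119.694.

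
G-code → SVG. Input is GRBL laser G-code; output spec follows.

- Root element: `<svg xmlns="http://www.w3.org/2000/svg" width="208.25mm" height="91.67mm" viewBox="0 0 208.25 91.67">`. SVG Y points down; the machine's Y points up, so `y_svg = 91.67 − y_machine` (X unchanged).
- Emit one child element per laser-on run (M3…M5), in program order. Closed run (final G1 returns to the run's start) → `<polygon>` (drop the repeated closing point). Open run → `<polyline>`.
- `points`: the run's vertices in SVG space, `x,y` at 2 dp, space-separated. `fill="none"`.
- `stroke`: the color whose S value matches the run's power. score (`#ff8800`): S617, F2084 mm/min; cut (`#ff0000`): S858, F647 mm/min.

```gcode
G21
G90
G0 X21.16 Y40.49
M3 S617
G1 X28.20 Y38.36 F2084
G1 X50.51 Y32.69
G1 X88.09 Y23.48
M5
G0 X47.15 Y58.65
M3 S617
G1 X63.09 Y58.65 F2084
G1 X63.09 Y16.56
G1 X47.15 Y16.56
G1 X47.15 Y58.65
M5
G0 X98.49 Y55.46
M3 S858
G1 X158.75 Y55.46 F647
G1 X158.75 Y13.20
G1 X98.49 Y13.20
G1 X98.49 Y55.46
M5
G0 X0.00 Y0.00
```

<svg xmlns="http://www.w3.org/2000/svg" width="208.25mm" height="91.67mm" viewBox="0 0 208.25 91.67">
  <polyline points="21.16,51.18 28.20,53.31 50.51,58.98 88.09,68.19" fill="none" stroke="#ff8800"/>
  <polygon points="47.15,33.02 63.09,33.02 63.09,75.11 47.15,75.11" fill="none" stroke="#ff8800"/>
  <polygon points="98.49,36.21 158.75,36.21 158.75,78.47 98.49,78.47" fill="none" stroke="#ff0000"/>
</svg>

Machine Y-up, SVG Y-down with viewBox height 91.67, so y_svg = 91.67 − y_machine; X carries over.

Run 1: S617 ⇒ score layer `#ff8800`. The run is open, so emit a `<polyline>` with points (Y-flipped): 21.16,51.18 28.20,53.31 50.51,58.98 88.09,68.19.

Run 2: S617 ⇒ score layer `#ff8800`. The run returns to its start, so emit a `<polygon>` with points (Y-flipped): 47.15,33.02 63.09,33.02 63.09,75.11 47.15,75.11.

Run 3: power S858 maps to stroke `#ff0000` (cut). The run returns to its start, so emit a `<polygon>` with points (Y-flipped): 98.49,36.21 158.75,36.21 158.75,78.47 98.49,78.47.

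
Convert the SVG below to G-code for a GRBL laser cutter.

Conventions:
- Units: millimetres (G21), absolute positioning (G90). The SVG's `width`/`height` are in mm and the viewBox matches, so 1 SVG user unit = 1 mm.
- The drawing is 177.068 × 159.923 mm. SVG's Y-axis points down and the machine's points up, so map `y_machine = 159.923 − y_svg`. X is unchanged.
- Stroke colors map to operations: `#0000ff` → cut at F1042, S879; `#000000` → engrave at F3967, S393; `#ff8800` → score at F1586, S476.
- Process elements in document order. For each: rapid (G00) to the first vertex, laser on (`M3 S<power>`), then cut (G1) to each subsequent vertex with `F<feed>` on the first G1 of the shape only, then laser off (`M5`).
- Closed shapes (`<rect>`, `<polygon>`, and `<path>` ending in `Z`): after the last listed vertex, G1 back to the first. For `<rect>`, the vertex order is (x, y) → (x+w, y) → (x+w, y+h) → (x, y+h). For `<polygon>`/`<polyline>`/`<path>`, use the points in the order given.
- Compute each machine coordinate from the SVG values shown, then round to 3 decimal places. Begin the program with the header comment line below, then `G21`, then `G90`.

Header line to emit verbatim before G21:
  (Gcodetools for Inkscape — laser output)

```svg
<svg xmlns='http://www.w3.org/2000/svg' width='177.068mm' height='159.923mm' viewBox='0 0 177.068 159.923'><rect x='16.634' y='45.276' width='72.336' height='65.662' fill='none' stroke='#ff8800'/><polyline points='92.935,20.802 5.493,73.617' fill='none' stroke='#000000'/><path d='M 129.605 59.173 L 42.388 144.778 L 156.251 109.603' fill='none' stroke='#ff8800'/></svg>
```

(Gcodetools for Inkscape — laser output)
G21
G90
G00 X16.634 Y114.647
M3 S476
G1 X88.970 Y114.647 F1586
G1 X88.970 Y48.985
G1 X16.634 Y48.985
G1 X16.634 Y114.647
M5
G00 X92.935 Y139.121
M3 S393
G1 X5.493 Y86.306 F3967
M5
G00 X129.605 Y100.750
M3 S476
G1 X42.388 Y15.145 F1586
G1 X156.251 Y50.320
M5

1 u = 1 mm; y_m = 159.923 − y.

[1] `<rect>` rectangle, #ff8800→score S476 F1586: (16.634,114.647) → (88.970,114.647) → (88.970,48.985) → (16.634,48.985) → (16.634,114.647) (closed)

[2] `<polyline>` line segment, #000000→engrave S393 F3967: (92.935,139.121) → (5.493,86.306)

[3] `<path>` open polyline, #ff8800→score S476 F1586: (129.605,100.750) → (42.388,15.145) → (156.251,50.320)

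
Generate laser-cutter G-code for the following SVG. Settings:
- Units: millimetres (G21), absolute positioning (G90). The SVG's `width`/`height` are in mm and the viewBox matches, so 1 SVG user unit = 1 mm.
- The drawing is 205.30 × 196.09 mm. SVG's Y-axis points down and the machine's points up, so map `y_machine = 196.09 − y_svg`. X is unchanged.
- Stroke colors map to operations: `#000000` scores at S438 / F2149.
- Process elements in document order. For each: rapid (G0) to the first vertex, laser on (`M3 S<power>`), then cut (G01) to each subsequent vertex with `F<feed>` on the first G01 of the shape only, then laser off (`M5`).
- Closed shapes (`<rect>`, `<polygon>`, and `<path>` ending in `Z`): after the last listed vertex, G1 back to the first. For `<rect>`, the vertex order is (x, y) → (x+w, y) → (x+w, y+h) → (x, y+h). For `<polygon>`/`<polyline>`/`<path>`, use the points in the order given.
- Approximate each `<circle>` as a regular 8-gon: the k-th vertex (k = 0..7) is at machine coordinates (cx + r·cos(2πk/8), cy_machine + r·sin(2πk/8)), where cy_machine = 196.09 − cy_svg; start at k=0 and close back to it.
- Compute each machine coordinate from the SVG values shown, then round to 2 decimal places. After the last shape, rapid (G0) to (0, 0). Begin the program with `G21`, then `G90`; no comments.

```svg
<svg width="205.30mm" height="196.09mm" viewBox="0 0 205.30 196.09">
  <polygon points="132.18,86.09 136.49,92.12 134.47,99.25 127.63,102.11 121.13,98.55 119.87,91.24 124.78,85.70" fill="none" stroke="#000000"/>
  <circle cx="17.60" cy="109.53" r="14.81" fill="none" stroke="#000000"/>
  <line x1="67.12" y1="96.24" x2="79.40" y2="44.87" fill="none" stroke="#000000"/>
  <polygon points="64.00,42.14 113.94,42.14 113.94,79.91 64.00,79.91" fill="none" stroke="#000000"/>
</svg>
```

G21
G90
G0 X132.18 Y110.00
M3 S438
G01 X136.49 Y103.97 F2149
G01 X134.47 Y96.84
G01 X127.63 Y93.98
G01 X121.13 Y97.54
G01 X119.87 Y104.85
G01 X124.78 Y110.39
G01 X132.18 Y110.00
M5
G0 X32.41 Y86.56
M3 S438
G01 X28.07 Y97.03 F2149
G01 X17.60 Y101.37
G01 X7.13 Y97.03
G01 X2.79 Y86.56
G01 X7.13 Y76.09
G01 X17.60 Y71.75
G01 X28.07 Y76.09
G01 X32.41 Y86.56
M5
G0 X67.12 Y99.85
M3 S438
G01 X79.40 Y151.22 F2149
M5
G0 X64.00 Y153.95
M3 S438
G01 X113.94 Y153.95 F2149
G01 X113.94 Y116.18
G01 X64.00 Y116.18
G01 X64.00 Y153.95
M5
G0 X0.00 Y0.00

viewBox `0 0 205.30 196.09` with mm width/height → 1 unit = 1 mm. Flip: y_m = 196.09 − y_svg.

**Shape 1** — `<polygon>` regular polygon, stroke `#000000` → score (S438, F2149). Machine vertices: (132.18,110.00) → (136.49,103.97) → (134.47,96.84) → (127.63,93.98) → (121.13,97.54) → (119.87,104.85) → (124.78,110.39) → (132.18,110.00). Closed: final G1 returns to the first vertex.

**Shape 2** — `<circle>` circle, stroke `#000000` → score (S438, F2149). Machine vertices: (32.41,86.56) → (28.07,97.03) → (17.60,101.37) → (7.13,97.03) → (2.79,86.56) → (7.13,76.09) → (17.60,71.75) → (28.07,76.09) → (32.41,86.56). Closed: final G1 returns to the first vertex.

**Shape 3** — `<line>` line segment, stroke `#000000` → score (S438, F2149). Machine vertices: (67.12,99.85) → (79.40,151.22). Open path.

**Shape 4** — `<polygon>` rectangle, stroke `#000000` → score (S438, F2149). Machine vertices: (64.00,153.95) → (113.94,153.95) → (113.94,116.18) → (64.00,116.18) → (64.00,153.95). Closed: final G1 returns to the first vertex.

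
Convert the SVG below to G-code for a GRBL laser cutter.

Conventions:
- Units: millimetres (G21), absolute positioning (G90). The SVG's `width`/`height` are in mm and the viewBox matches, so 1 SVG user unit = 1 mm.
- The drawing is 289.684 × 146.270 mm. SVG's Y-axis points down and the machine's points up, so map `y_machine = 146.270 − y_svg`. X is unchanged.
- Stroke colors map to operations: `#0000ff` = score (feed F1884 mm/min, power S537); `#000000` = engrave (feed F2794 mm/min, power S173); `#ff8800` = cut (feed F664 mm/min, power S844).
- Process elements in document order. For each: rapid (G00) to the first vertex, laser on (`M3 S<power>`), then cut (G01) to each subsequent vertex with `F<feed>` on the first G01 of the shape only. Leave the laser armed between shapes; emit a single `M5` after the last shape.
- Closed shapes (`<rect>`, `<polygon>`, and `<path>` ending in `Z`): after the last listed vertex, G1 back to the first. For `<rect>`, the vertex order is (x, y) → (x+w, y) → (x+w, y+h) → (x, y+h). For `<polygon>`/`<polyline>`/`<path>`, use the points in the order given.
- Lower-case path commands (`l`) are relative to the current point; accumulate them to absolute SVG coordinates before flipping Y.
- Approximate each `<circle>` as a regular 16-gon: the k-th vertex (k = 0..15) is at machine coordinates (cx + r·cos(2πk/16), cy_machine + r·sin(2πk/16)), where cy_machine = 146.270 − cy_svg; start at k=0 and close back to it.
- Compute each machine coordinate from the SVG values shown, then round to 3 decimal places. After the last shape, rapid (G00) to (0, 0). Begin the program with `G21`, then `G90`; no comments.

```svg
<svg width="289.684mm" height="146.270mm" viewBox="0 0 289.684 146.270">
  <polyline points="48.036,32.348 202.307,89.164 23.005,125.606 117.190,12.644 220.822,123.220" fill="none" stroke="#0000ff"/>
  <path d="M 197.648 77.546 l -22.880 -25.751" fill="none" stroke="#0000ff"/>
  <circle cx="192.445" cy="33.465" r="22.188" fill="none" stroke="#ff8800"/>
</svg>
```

G21
G90
G00 X48.036 Y113.922
M3 S537
G01 X202.307 Y57.106 F1884
G01 X23.005 Y20.664
G01 X117.190 Y133.626
G01 X220.822 Y23.050
G00 X197.648 Y68.724
M3 S537
G01 X174.768 Y94.475 F1884
G00 X214.633 Y112.805
M3 S844
G01 X212.944 Y121.296 F664
G01 X208.134 Y128.494
G01 X200.936 Y133.304
G01 X192.445 Y134.993
G01 X183.954 Y133.304
G01 X176.756 Y128.494
G01 X171.946 Y121.296
G01 X170.257 Y112.805
G01 X171.946 Y104.314
G01 X176.756 Y97.116
G01 X183.954 Y92.306
G01 X192.445 Y90.617
G01 X200.936 Y92.306
G01 X208.134 Y97.116
G01 X212.944 Y104.314
G01 X214.633 Y112.805
M5
G00 X0.000 Y0.000

viewBox `0 0 289.684 146.270` with mm width/height → 1 unit = 1 mm. Flip: y_m = 146.270 − y_svg.

**Shape 1** — `<polyline>` open polyline, stroke `#0000ff` → score (S537, F1884). Machine vertices: (48.036,113.922) → (202.307,57.106) → (23.005,20.664) → (117.190,133.626) → (220.822,23.050). Open path.

**Shape 2** — `<path>` line segment, stroke `#0000ff` → score (S537, F1884). Machine vertices: (197.648,68.724) → (174.768,94.475). Open path.

**Shape 3** — `<circle>` circle, stroke `#ff8800` → cut (S844, F664). Machine vertices: (214.633,112.805) → (212.944,121.296) → (208.134,128.494) → (200.936,133.304) → (192.445,134.993) → (183.954,133.304) → (176.756,128.494) → (171.946,121.296) → (170.257,112.805) → (171.946,104.314) → (176.756,97.116) → (183.954,92.306) → (192.445,90.617) → (200.936,92.306) → (208.134,97.116) → (212.944,104.314) → (214.633,112.805). Closed: final G1 returns to the first vertex.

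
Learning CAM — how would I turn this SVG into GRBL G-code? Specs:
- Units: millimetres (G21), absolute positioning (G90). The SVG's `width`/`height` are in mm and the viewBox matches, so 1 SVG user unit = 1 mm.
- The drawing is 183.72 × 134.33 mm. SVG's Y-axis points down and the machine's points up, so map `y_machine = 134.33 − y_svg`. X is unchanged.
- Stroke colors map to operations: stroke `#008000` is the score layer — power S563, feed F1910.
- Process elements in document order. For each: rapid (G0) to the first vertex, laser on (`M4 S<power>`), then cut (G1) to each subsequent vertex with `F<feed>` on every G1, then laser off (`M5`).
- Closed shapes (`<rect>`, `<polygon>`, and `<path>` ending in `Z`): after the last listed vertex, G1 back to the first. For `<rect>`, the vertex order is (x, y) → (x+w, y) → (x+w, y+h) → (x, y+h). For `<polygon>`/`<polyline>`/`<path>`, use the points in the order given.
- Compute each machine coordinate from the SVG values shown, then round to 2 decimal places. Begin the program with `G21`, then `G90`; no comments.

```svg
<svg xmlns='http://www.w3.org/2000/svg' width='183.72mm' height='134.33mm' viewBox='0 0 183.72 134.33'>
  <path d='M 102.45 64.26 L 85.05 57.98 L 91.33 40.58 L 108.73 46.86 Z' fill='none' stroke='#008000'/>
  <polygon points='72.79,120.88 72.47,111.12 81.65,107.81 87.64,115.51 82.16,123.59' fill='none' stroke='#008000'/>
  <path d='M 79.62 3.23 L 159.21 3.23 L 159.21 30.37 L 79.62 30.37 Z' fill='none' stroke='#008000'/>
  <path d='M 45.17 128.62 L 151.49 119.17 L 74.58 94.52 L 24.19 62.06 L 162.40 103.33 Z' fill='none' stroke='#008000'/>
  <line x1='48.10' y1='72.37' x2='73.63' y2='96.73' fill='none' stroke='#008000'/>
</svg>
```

G21
G90
G0 X102.45 Y70.07
M4 S563
G1 X85.05 Y76.35 F1910
G1 X91.33 Y93.75 F1910
G1 X108.73 Y87.47 F1910
G1 X102.45 Y70.07 F1910
M5
G0 X72.79 Y13.45
M4 S563
G1 X72.47 Y23.21 F1910
G1 X81.65 Y26.52 F1910
G1 X87.64 Y18.82 F1910
G1 X82.16 Y10.74 F1910
G1 X72.79 Y13.45 F1910
M5
G0 X79.62 Y131.10
M4 S563
G1 X159.21 Y131.10 F1910
G1 X159.21 Y103.96 F1910
G1 X79.62 Y103.96 F1910
G1 X79.62 Y131.10 F1910
M5
G0 X45.17 Y5.71
M4 S563
G1 X151.49 Y15.16 F1910
G1 X74.58 Y39.81 F1910
G1 X24.19 Y72.27 F1910
G1 X162.40 Y31.00 F1910
G1 X45.17 Y5.71 F1910
M5
G0 X48.10 Y61.96
M4 S563
G1 X73.63 Y37.60 F1910
M5

viewBox `0 0 183.72 134.33` with mm width/height → 1 unit = 1 mm. Flip: y_m = 134.33 − y_svg.

**Shape 1** — `<path>` regular polygon, stroke `#008000` → score (S563, F1910). Machine vertices: (102.45,70.07) → (85.05,76.35) → (91.33,93.75) → (108.73,87.47) → (102.45,70.07). Closed: final G1 returns to the first vertex.

**Shape 2** — `<polygon>` regular polygon, stroke `#008000` → score (S563, F1910). Machine vertices: (72.79,13.45) → (72.47,23.21) → (81.65,26.52) → (87.64,18.82) → (82.16,10.74) → (72.79,13.45). Closed: final G1 returns to the first vertex.

**Shape 3** — `<path>` rectangle, stroke `#008000` → score (S563, F1910). Machine vertices: (79.62,131.10) → (159.21,131.10) → (159.21,103.96) → (79.62,103.96) → (79.62,131.10). Closed: final G1 returns to the first vertex.

**Shape 4** — `<path>` closed polygon, stroke `#008000` → score (S563, F1910). Machine vertices: (45.17,5.71) → (151.49,15.16) → (74.58,39.81) → (24.19,72.27) → (162.40,31.00) → (45.17,5.71). Closed: final G1 returns to the first vertex.

**Shape 5** — `<line>` line segment, stroke `#008000` → score (S563, F1910). Machine vertices: (48.10,61.96) → (73.63,37.60). Open path.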